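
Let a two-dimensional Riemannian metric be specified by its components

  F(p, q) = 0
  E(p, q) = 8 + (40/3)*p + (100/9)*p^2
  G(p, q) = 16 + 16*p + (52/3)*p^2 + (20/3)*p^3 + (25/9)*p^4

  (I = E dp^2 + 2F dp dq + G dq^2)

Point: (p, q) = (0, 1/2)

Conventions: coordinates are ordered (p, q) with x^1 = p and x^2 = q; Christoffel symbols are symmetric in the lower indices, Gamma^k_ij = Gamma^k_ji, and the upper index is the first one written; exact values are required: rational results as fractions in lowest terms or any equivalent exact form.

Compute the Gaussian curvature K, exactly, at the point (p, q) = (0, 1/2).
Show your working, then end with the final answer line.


E = 8, F = 0, G = 16, EG - F^2 = 128 at the point
E_p = 40/3, E_q = 0, F_p = 0, F_q = 0, G_p = 16, G_q = 0
E_qq = 0, F_pq = 0, G_pp = 104/3
Compute both Brioschi determinants and normalise by (EG - F^2)^2.
M1 = [[-E_qq/2 + F_pq - G_pp/2, E_p/2, F_p - E_q/2], [F_q - G_p/2, E, F], [G_q/2, F, G]] = [[-52/3, 20/3, 0], [-8, 8, 0], [0, 0, 16]]; det M1 = -4096/3
M2 = [[0, E_q/2, G_p/2], [E_q/2, E, F], [G_p/2, F, G]] = [[0, 0, 8], [0, 8, 0], [8, 0, 16]]; det M2 = -512
det M1 - det M2 = -2560/3; K = -2560/3 / (128)^2 = -5/96

Answer: K = -5/96


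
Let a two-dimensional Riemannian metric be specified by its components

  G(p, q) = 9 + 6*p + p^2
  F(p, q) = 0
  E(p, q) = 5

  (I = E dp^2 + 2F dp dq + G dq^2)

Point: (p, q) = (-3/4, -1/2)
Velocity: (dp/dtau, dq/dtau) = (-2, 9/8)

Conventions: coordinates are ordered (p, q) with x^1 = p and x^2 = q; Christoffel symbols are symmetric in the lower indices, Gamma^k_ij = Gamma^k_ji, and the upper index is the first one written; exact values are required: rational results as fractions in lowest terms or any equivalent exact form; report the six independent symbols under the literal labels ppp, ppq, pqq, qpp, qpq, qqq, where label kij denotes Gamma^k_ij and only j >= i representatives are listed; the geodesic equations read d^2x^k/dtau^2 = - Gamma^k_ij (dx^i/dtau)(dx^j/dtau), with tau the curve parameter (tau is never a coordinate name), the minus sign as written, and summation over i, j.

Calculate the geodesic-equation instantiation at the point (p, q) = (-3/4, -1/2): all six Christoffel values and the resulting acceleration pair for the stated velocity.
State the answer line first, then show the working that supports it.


Answer: Gamma_ppp = 0, Gamma_ppq = 0, Gamma_pqq = -9/20, Gamma_qpp = 0, Gamma_qpq = 4/9, Gamma_qqq = 0; accelerations (d^2p/dtau^2, d^2q/dtau^2) = (729/1280, 2)

E = 5, F = 0, G = 81/16 at the point
E_p = 0, E_q = 0, F_p = 0, F_q = 0, G_p = 9/2, G_q = 0
EG - F^2 = 405/16;  g^inv = (16/405) * [[81/16, 0], [0, 5]]
first-kind symbols [ij,l] = (1/2)(d_i g_jl + d_j g_il - d_l g_ij): [pp,p] = E_p/2 = 0, [pp,q] = F_p - E_q/2 = 0, [pq,p] = E_q/2 = 0, [pq,q] = G_p/2 = 9/4, [qq,p] = F_q - G_p/2 = -9/4, [qq,q] = G_q/2 = 0
Gamma^p_ij = (G*[ij,p] - F*[ij,q])/(EG - F^2), Gamma^q_ij = (E*[ij,q] - F*[ij,p])/(EG - F^2)
Gamma_ppp = 0, Gamma_ppq = 0, Gamma_pqq = -9/20, Gamma_qpp = 0, Gamma_qpq = 4/9, Gamma_qqq = 0
d^2p/dtau^2 = -(Gamma_ppp*(-2)^2 + 2*Gamma_ppq*(-2)*(9/8) + Gamma_pqq*(9/8)^2) = 729/1280
d^2q/dtau^2 = -(Gamma_qpp*(-2)^2 + 2*Gamma_qpq*(-2)*(9/8) + Gamma_qqq*(9/8)^2) = 2


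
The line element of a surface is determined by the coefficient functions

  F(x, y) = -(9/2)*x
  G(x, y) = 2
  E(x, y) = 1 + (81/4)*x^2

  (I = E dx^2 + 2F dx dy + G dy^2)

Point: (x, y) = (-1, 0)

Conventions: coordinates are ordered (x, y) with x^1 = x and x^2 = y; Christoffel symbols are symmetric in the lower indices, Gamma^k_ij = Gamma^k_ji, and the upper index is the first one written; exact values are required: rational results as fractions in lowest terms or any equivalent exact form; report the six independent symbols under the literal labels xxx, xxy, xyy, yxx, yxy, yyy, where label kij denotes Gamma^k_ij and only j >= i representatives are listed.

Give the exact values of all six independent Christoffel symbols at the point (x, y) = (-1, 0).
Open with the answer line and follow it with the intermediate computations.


Answer: Gamma_xxx = -81/89, Gamma_xxy = 0, Gamma_xyy = 0, Gamma_yxx = -18/89, Gamma_yxy = 0, Gamma_yyy = 0

E = 85/4, F = 9/2, G = 2 at the point
E_x = -81/2, E_y = 0, F_x = -9/2, F_y = 0, G_x = 0, G_y = 0
EG - F^2 = 89/4;  g^inv = (4/89) * [[2, -9/2], [-9/2, 85/4]]
first-kind symbols [ij,l] = (1/2)(d_i g_jl + d_j g_il - d_l g_ij): [xx,x] = E_x/2 = -81/4, [xx,y] = F_x - E_y/2 = -9/2, [xy,x] = E_y/2 = 0, [xy,y] = G_x/2 = 0, [yy,x] = F_y - G_x/2 = 0, [yy,y] = G_y/2 = 0
Gamma^x_ij = (G*[ij,x] - F*[ij,y])/(EG - F^2), Gamma^y_ij = (E*[ij,y] - F*[ij,x])/(EG - F^2)


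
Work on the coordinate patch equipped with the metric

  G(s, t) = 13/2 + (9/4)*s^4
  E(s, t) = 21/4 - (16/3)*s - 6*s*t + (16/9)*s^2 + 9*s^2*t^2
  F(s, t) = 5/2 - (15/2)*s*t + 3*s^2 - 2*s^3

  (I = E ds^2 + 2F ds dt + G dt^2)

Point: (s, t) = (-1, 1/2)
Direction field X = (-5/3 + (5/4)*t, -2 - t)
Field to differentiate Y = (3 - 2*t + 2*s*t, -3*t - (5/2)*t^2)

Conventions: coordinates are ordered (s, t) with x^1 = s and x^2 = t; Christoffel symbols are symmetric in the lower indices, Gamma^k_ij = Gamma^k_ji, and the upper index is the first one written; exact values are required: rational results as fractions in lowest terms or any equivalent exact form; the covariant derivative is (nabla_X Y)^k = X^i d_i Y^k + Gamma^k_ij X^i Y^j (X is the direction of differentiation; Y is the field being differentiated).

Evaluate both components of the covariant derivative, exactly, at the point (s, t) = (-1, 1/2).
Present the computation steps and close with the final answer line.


E = 317/18, F = 45/4, G = 35/4 at the point
E_s = -295/18, E_t = 15, F_s = -63/4, F_t = 15/2, G_s = -9, G_t = 0
EG - F^2 = 3965/144;  g^inv = (144/3965) * [[35/4, -45/4], [-45/4, 317/18]]
first-kind symbols [ij,l] = (1/2)(d_i g_jl + d_j g_il - d_l g_ij): [ss,s] = E_s/2 = -295/36, [ss,t] = F_s - E_t/2 = -93/4, [st,s] = E_t/2 = 15/2, [st,t] = G_s/2 = -9/2, [tt,s] = F_t - G_s/2 = 12, [tt,t] = G_t/2 = 0
Gamma^s_ij = (G*[ij,s] - F*[ij,t])/(EG - F^2), Gamma^t_ij = (E*[ij,t] - F*[ij,s])/(EG - F^2)
Gamma_sss = 5468/793, Gamma_sst = 3348/793, Gamma_stt = 3024/793, Gamma_tss = -45687/3965, Gamma_tst = -23562/3965, Gamma_ttt = -3888/793
X = (-25/24, -5/2), Y = (1, -17/8) at the point

Answer: (nabla_X Y)^s = 20325/976, (nabla_X Y)^t = 2749/1952


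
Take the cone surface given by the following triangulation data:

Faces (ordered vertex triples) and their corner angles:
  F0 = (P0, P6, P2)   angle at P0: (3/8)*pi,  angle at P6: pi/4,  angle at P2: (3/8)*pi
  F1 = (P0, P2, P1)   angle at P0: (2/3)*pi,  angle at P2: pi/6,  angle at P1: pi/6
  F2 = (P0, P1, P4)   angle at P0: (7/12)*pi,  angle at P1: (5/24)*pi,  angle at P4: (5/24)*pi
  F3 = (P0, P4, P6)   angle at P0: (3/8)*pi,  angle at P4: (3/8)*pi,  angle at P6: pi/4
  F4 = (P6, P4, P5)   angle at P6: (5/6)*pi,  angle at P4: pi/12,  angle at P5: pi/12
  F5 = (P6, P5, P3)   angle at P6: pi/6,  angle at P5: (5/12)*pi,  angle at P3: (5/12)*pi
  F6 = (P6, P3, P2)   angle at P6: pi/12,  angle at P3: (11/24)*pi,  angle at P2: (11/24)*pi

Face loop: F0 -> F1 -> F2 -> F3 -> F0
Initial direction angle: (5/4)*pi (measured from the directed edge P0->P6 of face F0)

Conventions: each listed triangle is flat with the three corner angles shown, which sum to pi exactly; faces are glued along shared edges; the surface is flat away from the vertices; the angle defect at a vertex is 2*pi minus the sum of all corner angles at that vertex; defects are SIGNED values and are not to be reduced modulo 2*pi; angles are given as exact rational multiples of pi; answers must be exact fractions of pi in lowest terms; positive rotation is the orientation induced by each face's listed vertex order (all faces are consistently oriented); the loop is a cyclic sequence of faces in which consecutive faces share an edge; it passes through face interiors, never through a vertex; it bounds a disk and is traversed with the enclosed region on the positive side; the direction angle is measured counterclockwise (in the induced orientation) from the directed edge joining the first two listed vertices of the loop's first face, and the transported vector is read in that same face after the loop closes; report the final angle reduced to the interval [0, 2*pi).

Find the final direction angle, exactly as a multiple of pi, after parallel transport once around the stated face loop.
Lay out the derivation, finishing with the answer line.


enclosed vertex P0: corner angles sum to 2*pi, defect = 2*pi - 2*pi = 0
holonomy = initial angle + sum of enclosed defects (mod 2*pi), positive in the induced orientation
final angle = (5/4)*pi + 0 = (5/4)*pi (mod 2*pi)

Answer: final direction angle = (5/4)*pi


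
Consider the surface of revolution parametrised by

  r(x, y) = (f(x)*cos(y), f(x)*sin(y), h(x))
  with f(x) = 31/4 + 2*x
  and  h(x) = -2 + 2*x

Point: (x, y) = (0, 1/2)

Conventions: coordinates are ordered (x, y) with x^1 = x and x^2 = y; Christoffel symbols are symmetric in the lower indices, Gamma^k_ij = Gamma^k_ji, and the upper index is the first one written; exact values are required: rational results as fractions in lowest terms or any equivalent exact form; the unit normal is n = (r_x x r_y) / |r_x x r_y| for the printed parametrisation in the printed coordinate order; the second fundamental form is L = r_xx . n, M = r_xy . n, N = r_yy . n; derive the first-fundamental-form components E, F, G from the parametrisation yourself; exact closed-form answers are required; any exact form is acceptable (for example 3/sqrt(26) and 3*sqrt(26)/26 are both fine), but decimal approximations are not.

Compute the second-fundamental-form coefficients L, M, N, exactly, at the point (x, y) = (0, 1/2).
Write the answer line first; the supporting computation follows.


Answer: L = 0, M = 0, N = 31*sqrt(2)/8

f = 31/4, f' = 2, f'' = 0, h' = 2, h'' = 0
E = 8, F = 0, G = 961/16; answer radicand W^2 = 8
unnormalised second-form numerators: l = 0, m = 0, n = 31/2; L = l/sqrt(8), and similarly M = m/sqrt(W^2), N = n/sqrt(W^2)


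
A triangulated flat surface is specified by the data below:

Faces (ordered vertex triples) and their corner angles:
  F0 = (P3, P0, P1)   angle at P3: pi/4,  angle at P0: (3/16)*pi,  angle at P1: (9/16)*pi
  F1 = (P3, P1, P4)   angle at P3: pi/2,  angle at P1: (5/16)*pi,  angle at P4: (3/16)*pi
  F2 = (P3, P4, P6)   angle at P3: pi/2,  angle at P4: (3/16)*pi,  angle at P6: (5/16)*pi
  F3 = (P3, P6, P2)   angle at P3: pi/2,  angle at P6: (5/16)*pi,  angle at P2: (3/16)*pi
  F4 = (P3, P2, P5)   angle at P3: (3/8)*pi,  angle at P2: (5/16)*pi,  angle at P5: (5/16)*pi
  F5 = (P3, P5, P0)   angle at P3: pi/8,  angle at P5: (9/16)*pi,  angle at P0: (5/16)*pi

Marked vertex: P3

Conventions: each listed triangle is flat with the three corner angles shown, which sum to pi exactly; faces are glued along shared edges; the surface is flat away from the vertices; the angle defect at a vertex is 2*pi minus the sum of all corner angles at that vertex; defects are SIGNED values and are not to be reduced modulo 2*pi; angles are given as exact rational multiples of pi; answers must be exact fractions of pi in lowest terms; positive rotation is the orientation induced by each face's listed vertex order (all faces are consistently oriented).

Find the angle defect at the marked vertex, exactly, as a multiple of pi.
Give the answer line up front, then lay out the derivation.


Answer: defect(P3) = -pi/4

Sum of corner angles at P3: (9/4)*pi
defect = 2*pi - (9/4)*pi


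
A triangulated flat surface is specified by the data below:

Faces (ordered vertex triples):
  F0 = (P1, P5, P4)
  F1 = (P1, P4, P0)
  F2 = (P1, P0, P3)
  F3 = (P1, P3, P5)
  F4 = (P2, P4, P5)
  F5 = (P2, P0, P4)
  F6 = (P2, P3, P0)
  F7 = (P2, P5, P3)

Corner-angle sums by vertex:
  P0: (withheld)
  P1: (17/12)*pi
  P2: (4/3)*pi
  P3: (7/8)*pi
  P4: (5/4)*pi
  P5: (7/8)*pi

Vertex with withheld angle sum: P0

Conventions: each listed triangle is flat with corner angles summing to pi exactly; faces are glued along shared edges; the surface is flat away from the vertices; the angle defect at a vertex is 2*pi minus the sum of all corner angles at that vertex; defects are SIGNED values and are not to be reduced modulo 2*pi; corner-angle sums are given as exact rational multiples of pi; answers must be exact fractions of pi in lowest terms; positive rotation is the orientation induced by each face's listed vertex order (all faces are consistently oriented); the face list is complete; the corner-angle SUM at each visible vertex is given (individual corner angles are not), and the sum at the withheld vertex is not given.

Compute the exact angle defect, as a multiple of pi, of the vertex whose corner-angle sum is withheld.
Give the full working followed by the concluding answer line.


V = 6, E = 12, F = 8; chi = V - E + F = 2
Gauss-Bonnet: total defect = 2*pi*chi = 4*pi; visible defects sum to (17/4)*pi

Answer: defect(P0) = -pi/4


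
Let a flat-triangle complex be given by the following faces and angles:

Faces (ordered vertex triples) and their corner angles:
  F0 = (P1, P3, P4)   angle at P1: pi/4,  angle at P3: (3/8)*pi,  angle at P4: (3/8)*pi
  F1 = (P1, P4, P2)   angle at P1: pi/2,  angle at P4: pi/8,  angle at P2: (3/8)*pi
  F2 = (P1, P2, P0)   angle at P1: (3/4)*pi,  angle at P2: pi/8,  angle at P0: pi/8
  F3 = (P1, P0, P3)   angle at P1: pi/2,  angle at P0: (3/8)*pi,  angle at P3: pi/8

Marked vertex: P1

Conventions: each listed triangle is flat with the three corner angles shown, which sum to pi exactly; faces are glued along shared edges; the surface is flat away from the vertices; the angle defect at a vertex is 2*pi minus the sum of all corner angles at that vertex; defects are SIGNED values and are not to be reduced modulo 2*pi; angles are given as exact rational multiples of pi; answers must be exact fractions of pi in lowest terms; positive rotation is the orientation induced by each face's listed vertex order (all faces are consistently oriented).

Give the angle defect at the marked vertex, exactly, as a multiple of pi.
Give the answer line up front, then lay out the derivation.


Answer: defect(P1) = 0

Sum of corner angles at P1: 2*pi
defect = 2*pi - 2*pi


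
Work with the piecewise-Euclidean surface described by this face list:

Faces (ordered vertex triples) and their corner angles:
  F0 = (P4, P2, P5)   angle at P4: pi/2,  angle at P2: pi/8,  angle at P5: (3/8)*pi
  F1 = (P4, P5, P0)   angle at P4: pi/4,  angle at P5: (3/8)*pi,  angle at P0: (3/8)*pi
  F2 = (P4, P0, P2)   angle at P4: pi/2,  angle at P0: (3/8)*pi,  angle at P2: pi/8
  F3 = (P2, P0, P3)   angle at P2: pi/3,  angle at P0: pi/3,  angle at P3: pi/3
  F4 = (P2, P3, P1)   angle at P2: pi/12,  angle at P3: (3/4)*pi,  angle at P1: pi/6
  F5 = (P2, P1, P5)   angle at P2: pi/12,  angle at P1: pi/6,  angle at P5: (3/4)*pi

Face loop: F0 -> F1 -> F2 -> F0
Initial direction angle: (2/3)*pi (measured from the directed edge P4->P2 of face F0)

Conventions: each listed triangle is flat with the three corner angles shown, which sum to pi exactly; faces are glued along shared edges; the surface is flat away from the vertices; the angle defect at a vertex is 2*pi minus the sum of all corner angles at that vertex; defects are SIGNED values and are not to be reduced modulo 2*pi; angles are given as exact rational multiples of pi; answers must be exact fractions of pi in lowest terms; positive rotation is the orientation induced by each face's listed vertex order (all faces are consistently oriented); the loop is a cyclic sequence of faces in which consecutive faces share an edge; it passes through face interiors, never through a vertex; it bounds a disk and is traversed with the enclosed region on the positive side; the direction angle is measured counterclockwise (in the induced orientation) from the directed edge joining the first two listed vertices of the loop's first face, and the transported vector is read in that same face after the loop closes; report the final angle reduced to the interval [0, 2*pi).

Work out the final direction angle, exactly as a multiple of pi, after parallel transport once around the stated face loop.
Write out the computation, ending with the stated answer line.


enclosed vertex P4: corner angles sum to (5/4)*pi, defect = 2*pi - (5/4)*pi = (3/4)*pi
the final direction is the initial angle plus the enclosed defects, taken mod 2*pi in the induced orientation
final angle = (2/3)*pi + (3/4)*pi = (17/12)*pi (mod 2*pi)

Answer: final direction angle = (17/12)*pi


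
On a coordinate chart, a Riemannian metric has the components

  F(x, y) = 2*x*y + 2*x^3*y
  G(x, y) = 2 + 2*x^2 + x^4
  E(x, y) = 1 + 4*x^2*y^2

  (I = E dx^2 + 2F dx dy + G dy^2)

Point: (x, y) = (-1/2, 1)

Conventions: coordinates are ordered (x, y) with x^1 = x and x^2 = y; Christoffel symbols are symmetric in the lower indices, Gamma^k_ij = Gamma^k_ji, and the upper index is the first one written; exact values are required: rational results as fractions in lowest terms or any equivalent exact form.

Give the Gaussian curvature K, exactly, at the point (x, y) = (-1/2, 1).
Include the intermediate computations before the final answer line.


E = 2, F = -5/4, G = 41/16, EG - F^2 = 57/16 at the point
E_x = -4, E_y = 2, F_x = 7/2, F_y = -5/4, G_x = -5/2, G_y = 0
E_yy = 2, F_xy = 7/2, G_xx = 7
Apply the Brioschi formula K = (det M1 - det M2)/(EG - F^2)^2 over the derivative matrices of E, F, G.
M1 = [[-E_yy/2 + F_xy - G_xx/2, E_x/2, F_x - E_y/2], [F_y - G_x/2, E, F], [G_y/2, F, G]] = [[-1, -2, 5/2], [0, 2, -5/4], [0, -5/4, 41/16]]; det M1 = -57/16
M2 = [[0, E_y/2, G_x/2], [E_y/2, E, F], [G_x/2, F, G]] = [[0, 1, -5/4], [1, 2, -5/4], [-5/4, -5/4, 41/16]]; det M2 = -41/16
det M1 - det M2 = -1; K = -1 / (57/16)^2 = -256/3249

Answer: K = -256/3249


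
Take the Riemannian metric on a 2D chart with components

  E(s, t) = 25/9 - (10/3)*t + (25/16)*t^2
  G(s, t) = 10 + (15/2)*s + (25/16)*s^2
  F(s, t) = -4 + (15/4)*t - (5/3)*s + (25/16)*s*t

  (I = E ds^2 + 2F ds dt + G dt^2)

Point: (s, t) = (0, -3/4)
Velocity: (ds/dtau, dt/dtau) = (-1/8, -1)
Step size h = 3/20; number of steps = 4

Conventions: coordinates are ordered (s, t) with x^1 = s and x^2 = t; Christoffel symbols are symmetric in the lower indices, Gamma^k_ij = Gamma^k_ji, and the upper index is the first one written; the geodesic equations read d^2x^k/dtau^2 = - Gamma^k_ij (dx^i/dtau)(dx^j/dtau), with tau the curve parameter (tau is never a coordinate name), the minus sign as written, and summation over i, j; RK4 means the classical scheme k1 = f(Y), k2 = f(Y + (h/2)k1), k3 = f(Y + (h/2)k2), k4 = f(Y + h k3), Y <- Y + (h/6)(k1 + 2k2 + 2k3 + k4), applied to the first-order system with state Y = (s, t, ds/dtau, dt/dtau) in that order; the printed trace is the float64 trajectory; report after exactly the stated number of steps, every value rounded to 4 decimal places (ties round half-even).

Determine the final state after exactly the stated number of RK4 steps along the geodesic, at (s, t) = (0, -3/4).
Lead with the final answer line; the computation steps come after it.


Answer: s = -0.0668, t = -1.3597, ds/dtau = -0.0983, dt/dtau = -1.0301

f(Y) = (ds/dtau, dt/dtau, -Gamma^s_ij Y'^i Y'^j, -Gamma^t_ij Y'^i Y'^j) with the Gammas evaluated at the stage position; h = 0.150000; intermediate values shown to 6 dp
step 0: s = 0.0000, t = -0.7500, ds/dtau = -0.1250, dt/dtau = -1.0000
step 1:
  k1: at (s, t) = (0.000000, -0.750000), (ds/dtau, dt/dtau) = (-0.125000, -1.000000); Gamma_sss = 0.000000, Gamma_sst = -0.187280, Gamma_stt = 0.000000, Gamma_tss = 0.000000, Gamma_tst = 0.247416, Gamma_ttt = 0.000000; k1 = (-0.125000, -1.000000, 0.046820, -0.061854)
  k2: at (s, t) = (-0.009375, -0.825000), (ds/dtau, dt/dtau) = (-0.121489, -1.004639); Gamma_sss = 0.000000, Gamma_sst = -0.190433, Gamma_stt = 0.000000, Gamma_tss = 0.000000, Gamma_tst = 0.240663, Gamma_ttt = 0.000000; k2 = (-0.121489, -1.004639, 0.046486, -0.058747)
  k3: at (s, t) = (-0.009112, -0.825348), (ds/dtau, dt/dtau) = (-0.121514, -1.004406); Gamma_sss = 0.000000, Gamma_sst = -0.190419, Gamma_stt = 0.000000, Gamma_tss = 0.000000, Gamma_tst = 0.240627, Gamma_ttt = 0.000000; k3 = (-0.121514, -1.004406, 0.046481, -0.058737)
  k4: at (s, t) = (-0.018227, -0.900661), (ds/dtau, dt/dtau) = (-0.118028, -1.008810); Gamma_sss = 0.000000, Gamma_sst = -0.193193, Gamma_stt = 0.000000, Gamma_tss = 0.000000, Gamma_tst = 0.233892, Gamma_ttt = 0.000000; k4 = (-0.118028, -1.008810, 0.046006, -0.055698)
  Y <- Y + (h/6)(k1 + 2k2 + 2k3 + k4): s = -0.0182, t = -0.9007, ds/dtau = -0.1180, dt/dtau = -1.0088
step 2:
  k1: at (s, t) = (-0.018226, -0.900673), (ds/dtau, dt/dtau) = (-0.118031, -1.008813); Gamma_sss = 0.000000, Gamma_sst = -0.193193, Gamma_stt = 0.000000, Gamma_tss = 0.000000, Gamma_tst = 0.233891, Gamma_ttt = 0.000000; k1 = (-0.118031, -1.008813, 0.046008, -0.055699)
  k2: at (s, t) = (-0.027078, -0.976333), (ds/dtau, dt/dtau) = (-0.114580, -1.012990); Gamma_sss = 0.000000, Gamma_sst = -0.195603, Gamma_stt = 0.000000, Gamma_tss = 0.000000, Gamma_tst = 0.227191, Gamma_ttt = 0.000000; k2 = (-0.114580, -1.012990, 0.045407, -0.052740)
  k3: at (s, t) = (-0.026819, -0.976647), (ds/dtau, dt/dtau) = (-0.114626, -1.012768); Gamma_sss = 0.000000, Gamma_sst = -0.195586, Gamma_stt = 0.000000, Gamma_tss = 0.000000, Gamma_tst = 0.227161, Gamma_ttt = 0.000000; k3 = (-0.114626, -1.012768, 0.045411, -0.052742)
  k4: at (s, t) = (-0.035420, -1.052588), (ds/dtau, dt/dtau) = (-0.111219, -1.016724); Gamma_sss = 0.000000, Gamma_sst = -0.197646, Gamma_stt = 0.000000, Gamma_tss = 0.000000, Gamma_tst = 0.220526, Gamma_ttt = 0.000000; k4 = (-0.111219, -1.016724, 0.044699, -0.049874)
  Y <- Y + (h/6)(k1 + 2k2 + 2k3 + k4): s = -0.0354, t = -1.0526, ds/dtau = -0.1112, dt/dtau = -1.0167
step 3:
  k1: at (s, t) = (-0.035417, -1.052599), (ds/dtau, dt/dtau) = (-0.111222, -1.016726); Gamma_sss = 0.000000, Gamma_sst = -0.197646, Gamma_stt = 0.000000, Gamma_tss = 0.000000, Gamma_tst = 0.220525, Gamma_ttt = 0.000000; k1 = (-0.111222, -1.016726, 0.044701, -0.049875)
  k2: at (s, t) = (-0.043759, -1.128853), (ds/dtau, dt/dtau) = (-0.107870, -1.020467); Gamma_sss = 0.000000, Gamma_sst = -0.199372, Gamma_stt = 0.000000, Gamma_tss = 0.000000, Gamma_tst = 0.213967, Gamma_ttt = 0.000000; k2 = (-0.107870, -1.020467, 0.043893, -0.047106)
  k3: at (s, t) = (-0.043508, -1.129134), (ds/dtau, dt/dtau) = (-0.107931, -1.020259); Gamma_sss = 0.000000, Gamma_sst = -0.199354, Gamma_stt = 0.000000, Gamma_tss = 0.000000, Gamma_tst = 0.213943, Gamma_ttt = 0.000000; k3 = (-0.107931, -1.020259, 0.043905, -0.047117)
  k4: at (s, t) = (-0.051607, -1.205638), (ds/dtau, dt/dtau) = (-0.104637, -1.023794); Gamma_sss = 0.000000, Gamma_sst = -0.200763, Gamma_stt = 0.000000, Gamma_tss = 0.000000, Gamma_tst = 0.207486, Gamma_ttt = 0.000000; k4 = (-0.104637, -1.023794, 0.043014, -0.044455)
  Y <- Y + (h/6)(k1 + 2k2 + 2k3 + k4): s = -0.0516, t = -1.2056, ds/dtau = -0.1046, dt/dtau = -1.0238
step 4:
  k1: at (s, t) = (-0.051604, -1.205648), (ds/dtau, dt/dtau) = (-0.104640, -1.023796); Gamma_sss = 0.000000, Gamma_sst = -0.200763, Gamma_stt = 0.000000, Gamma_tss = 0.000000, Gamma_tst = 0.207485, Gamma_ttt = 0.000000; k1 = (-0.104640, -1.023796, 0.043015, -0.044456)
  k2: at (s, t) = (-0.059452, -1.282433), (ds/dtau, dt/dtau) = (-0.101414, -1.027130); Gamma_sss = 0.000000, Gamma_sst = -0.201875, Gamma_stt = 0.000000, Gamma_tss = 0.000000, Gamma_tst = 0.201140, Gamma_ttt = 0.000000; k2 = (-0.101414, -1.027130, 0.042056, -0.041903)
  k3: at (s, t) = (-0.059210, -1.282683), (ds/dtau, dt/dtau) = (-0.101485, -1.026939); Gamma_sss = 0.000000, Gamma_sst = -0.201856, Gamma_stt = 0.000000, Gamma_tss = 0.000000, Gamma_tst = 0.201121, Gamma_ttt = 0.000000; k3 = (-0.101485, -1.026939, 0.042075, -0.041921)
  k4: at (s, t) = (-0.066827, -1.359689), (ds/dtau, dt/dtau) = (-0.098329, -1.030084); Gamma_sss = 0.000000, Gamma_sst = -0.202688, Gamma_stt = 0.000000, Gamma_tss = 0.000000, Gamma_tst = 0.194904, Gamma_ttt = 0.000000; k4 = (-0.098329, -1.030084, 0.041059, -0.039482)
  Y <- Y + (h/6)(k1 + 2k2 + 2k3 + k4): s = -0.0668, t = -1.3597, ds/dtau = -0.0983, dt/dtau = -1.0301


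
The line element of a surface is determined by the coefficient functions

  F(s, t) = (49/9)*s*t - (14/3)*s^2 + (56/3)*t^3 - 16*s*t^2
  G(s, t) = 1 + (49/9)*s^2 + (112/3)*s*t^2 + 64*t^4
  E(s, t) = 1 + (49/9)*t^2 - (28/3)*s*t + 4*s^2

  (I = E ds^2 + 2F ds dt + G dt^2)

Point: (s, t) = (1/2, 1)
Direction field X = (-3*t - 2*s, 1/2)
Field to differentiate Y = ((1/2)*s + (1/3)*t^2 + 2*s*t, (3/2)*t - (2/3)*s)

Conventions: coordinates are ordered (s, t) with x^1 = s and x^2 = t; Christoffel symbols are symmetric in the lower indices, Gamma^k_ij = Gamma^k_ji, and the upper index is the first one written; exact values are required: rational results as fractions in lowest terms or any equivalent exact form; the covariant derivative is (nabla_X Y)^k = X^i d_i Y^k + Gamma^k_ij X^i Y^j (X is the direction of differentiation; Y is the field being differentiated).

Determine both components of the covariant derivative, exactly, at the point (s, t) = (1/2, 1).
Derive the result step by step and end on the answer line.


E = 25/9, F = 110/9, G = 3061/36 at the point
E_s = -16/3, E_t = 56/9, F_s = -137/9, F_t = 769/18, G_s = 385/9, G_t = 880/3
EG - F^2 = 3125/36;  g^inv = (36/3125) * [[3061/36, -110/9], [-110/9, 25/9]]
first-kind symbols [ij,l] = (1/2)(d_i g_jl + d_j g_il - d_l g_ij): [ss,s] = E_s/2 = -8/3, [ss,t] = F_s - E_t/2 = -55/3, [st,s] = E_t/2 = 28/9, [st,t] = G_s/2 = 385/18, [tt,s] = F_t - G_s/2 = 64/3, [tt,t] = G_t/2 = 440/3
Gamma^s_ij = (G*[ij,s] - F*[ij,t])/(EG - F^2), Gamma^t_ij = (E*[ij,t] - F*[ij,s])/(EG - F^2)
Gamma_sss = -96/3125, Gamma_sst = 112/3125, Gamma_stt = 768/3125, Gamma_tss = -132/625, Gamma_tst = 154/625, Gamma_ttt = 1056/625
X = (-4, 1/2), Y = (19/12, 7/6) at the point

Answer: (nabla_X Y)^s = -168143/18750, (nabla_X Y)^t = 8972/1875


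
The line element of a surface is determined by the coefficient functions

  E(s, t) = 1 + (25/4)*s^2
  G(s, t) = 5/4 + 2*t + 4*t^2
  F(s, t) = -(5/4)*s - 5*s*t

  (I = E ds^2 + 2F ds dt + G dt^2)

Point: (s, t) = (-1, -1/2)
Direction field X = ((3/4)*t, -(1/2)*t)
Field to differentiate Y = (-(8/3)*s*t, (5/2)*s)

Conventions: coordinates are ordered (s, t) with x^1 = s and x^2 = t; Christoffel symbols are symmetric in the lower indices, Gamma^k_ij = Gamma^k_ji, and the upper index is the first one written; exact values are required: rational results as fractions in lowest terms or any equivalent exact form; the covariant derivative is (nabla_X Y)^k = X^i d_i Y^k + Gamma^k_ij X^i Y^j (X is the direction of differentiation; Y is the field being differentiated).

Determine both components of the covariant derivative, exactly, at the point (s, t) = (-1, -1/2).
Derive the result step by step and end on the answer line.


E = 29/4, F = -5/4, G = 5/4 at the point
E_s = -25/2, E_t = 0, F_s = 5/4, F_t = 5, G_s = 0, G_t = -2
EG - F^2 = 15/2;  g^inv = (2/15) * [[5/4, 5/4], [5/4, 29/4]]
first-kind symbols [ij,l] = (1/2)(d_i g_jl + d_j g_il - d_l g_ij): [ss,s] = E_s/2 = -25/4, [ss,t] = F_s - E_t/2 = 5/4, [st,s] = E_t/2 = 0, [st,t] = G_s/2 = 0, [tt,s] = F_t - G_s/2 = 5, [tt,t] = G_t/2 = -1
Gamma^s_ij = (G*[ij,s] - F*[ij,t])/(EG - F^2), Gamma^t_ij = (E*[ij,t] - F*[ij,s])/(EG - F^2)
Gamma_sss = -5/6, Gamma_sst = 0, Gamma_stt = 2/3, Gamma_tss = 1/6, Gamma_tst = 0, Gamma_ttt = -2/15
X = (-3/8, 1/4), Y = (-4/3, -5/2) at the point

Answer: (nabla_X Y)^s = -2/3, (nabla_X Y)^t = -37/48


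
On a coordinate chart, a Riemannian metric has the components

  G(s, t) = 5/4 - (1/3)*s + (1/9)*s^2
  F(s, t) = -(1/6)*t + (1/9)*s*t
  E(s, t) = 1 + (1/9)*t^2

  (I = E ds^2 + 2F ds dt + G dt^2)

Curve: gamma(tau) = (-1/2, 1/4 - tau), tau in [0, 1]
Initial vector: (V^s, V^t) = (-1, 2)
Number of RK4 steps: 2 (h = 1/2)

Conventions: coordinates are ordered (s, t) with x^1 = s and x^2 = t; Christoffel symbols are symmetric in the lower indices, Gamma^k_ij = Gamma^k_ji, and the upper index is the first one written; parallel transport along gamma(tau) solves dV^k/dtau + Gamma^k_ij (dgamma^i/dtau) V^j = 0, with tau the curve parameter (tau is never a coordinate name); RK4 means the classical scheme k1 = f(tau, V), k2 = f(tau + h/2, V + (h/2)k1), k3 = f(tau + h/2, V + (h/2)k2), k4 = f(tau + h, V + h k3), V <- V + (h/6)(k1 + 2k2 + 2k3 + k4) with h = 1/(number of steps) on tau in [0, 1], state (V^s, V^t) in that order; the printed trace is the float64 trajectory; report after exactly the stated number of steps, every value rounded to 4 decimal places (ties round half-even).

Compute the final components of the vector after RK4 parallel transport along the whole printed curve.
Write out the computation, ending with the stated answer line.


gamma'(tau) = (0, -1); f(tau, V)^k = -Gamma^k_ij(gamma(tau)) gamma'^i(tau) V^j; h = 1/2; intermediate values shown to 6 dp
curve data and Christoffel symbols at the stage parameters:
  tau = 0.000000: gamma = (-0.500000, 0.250000), gamma' = (0.000000, -1.000000); Gamma_sss = 0.000000, Gamma_sst = 0.019139, Gamma_stt = 0.000000, Gamma_tss = 0.000000, Gamma_tst = -0.153110, Gamma_ttt = 0.000000
  tau = 0.250000: gamma = (-0.500000, 0.000000), gamma' = (0.000000, -1.000000); Gamma_sss = 0.000000, Gamma_sst = 0.000000, Gamma_stt = 0.000000, Gamma_tss = 0.000000, Gamma_tst = -0.153846, Gamma_ttt = 0.000000
  tau = 0.500000: gamma = (-0.500000, -0.250000), gamma' = (0.000000, -1.000000); Gamma_sss = 0.000000, Gamma_sst = -0.019139, Gamma_stt = 0.000000, Gamma_tss = 0.000000, Gamma_tst = -0.153110, Gamma_ttt = 0.000000
  tau = 0.750000: gamma = (-0.500000, -0.500000), gamma' = (0.000000, -1.000000); Gamma_sss = 0.000000, Gamma_sst = -0.037736, Gamma_stt = 0.000000, Gamma_tss = 0.000000, Gamma_tst = -0.150943, Gamma_ttt = 0.000000
  tau = 1.000000: gamma = (-0.500000, -0.750000), gamma' = (0.000000, -1.000000); Gamma_sss = 0.000000, Gamma_sst = -0.055300, Gamma_stt = 0.000000, Gamma_tss = 0.000000, Gamma_tst = -0.147465, Gamma_ttt = 0.000000
step 0: V^s = -1.0000, V^t = 2.0000
step 1: k1 = (-0.019139, 0.153110), k2 = (0.000000, 0.154582), k3 = (0.000000, 0.153846), k4 = (0.019139, 0.153110); V <- V + (h/6)(k1 + 2k2 + 2k3 + k4): V^s = -1.0000, V^t = 2.0769
step 2: k1 = (0.019139, 0.153110), k2 = (0.037555, 0.150221), k3 = (0.037382, 0.149526), k4 = (0.054266, 0.144709); V <- V + (h/6)(k1 + 2k2 + 2k3 + k4): V^s = -0.9814, V^t = 2.1517

Answer: V^s = -0.9814, V^t = 2.1517


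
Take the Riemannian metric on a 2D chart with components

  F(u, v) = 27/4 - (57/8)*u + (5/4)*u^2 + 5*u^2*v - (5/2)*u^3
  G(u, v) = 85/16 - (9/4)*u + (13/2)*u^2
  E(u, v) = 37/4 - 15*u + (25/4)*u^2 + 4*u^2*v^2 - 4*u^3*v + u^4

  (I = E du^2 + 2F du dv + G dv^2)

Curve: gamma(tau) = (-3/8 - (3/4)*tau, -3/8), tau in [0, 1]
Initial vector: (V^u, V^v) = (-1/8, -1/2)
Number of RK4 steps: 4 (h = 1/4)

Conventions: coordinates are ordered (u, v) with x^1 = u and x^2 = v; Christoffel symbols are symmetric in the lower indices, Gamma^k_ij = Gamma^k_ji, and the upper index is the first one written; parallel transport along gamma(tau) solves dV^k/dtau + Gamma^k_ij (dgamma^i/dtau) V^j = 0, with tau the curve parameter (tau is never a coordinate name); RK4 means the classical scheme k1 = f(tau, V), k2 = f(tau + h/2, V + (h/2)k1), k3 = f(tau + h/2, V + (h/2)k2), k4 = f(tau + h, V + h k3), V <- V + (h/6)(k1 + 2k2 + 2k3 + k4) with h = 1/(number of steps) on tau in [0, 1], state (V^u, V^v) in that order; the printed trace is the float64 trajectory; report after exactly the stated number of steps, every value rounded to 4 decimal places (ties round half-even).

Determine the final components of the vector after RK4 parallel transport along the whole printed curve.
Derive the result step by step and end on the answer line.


gamma'(tau) = (-3/4, 0); f(tau, V)^k = -Gamma^k_ij(gamma(tau)) gamma'^i(tau) V^j; h = 1/4; intermediate values shown to 6 dp
curve data and Christoffel symbols at the stage parameters:
  tau = 0.000000: gamma = (-0.375000, -0.375000), gamma' = (-0.750000, 0.000000); Gamma_uuu = 0.109182, Gamma_uuv = 1.504180, Gamma_uvv = 1.375686, Gamma_vuu = -1.221865, Gamma_vuv = -2.517681, Gamma_vvv = -1.841785
  tau = 0.125000: gamma = (-0.468750, -0.375000), gamma' = (-0.750000, 0.000000); Gamma_uuu = 0.036297, Gamma_uuv = 1.242148, Gamma_uvv = 1.225869, Gamma_vuu = -1.081920, Gamma_vuv = -2.162069, Gamma_vvv = -1.605576
  tau = 0.250000: gamma = (-0.562500, -0.375000), gamma' = (-0.750000, 0.000000); Gamma_uuu = 0.014482, Gamma_uuv = 1.057477, Gamma_uvv = 1.126187, Gamma_vuu = -1.023264, Gamma_vuv = -1.901474, Gamma_vvv = -1.435325
  tau = 0.375000: gamma = (-0.656250, -0.375000), gamma' = (-0.750000, 0.000000); Gamma_uuu = 0.018260, Gamma_uuv = 0.926492, Gamma_uvv = 1.060805, Gamma_vuu = -1.008569, Gamma_vuv = -1.708501, Gamma_vvv = -1.312475
  tau = 0.500000: gamma = (-0.750000, -0.375000), gamma' = (-0.750000, 0.000000); Gamma_uuu = 0.035748, Gamma_uuv = 0.833162, Gamma_uvv = 1.019008, Gamma_vuu = -1.019469, Gamma_vuv = -1.563577, Gamma_vvv = -1.223706
  tau = 0.625000: gamma = (-0.843750, -0.375000), gamma' = (-0.750000, 0.000000); Gamma_uuu = 0.061205, Gamma_uuv = 0.767022, Gamma_uvv = 0.993815, Gamma_vuu = -1.046504, Gamma_vuv = -1.453615, Gamma_vvv = -1.160041
  tau = 0.750000: gamma = (-0.937500, -0.375000), gamma' = (-0.750000, 0.000000); Gamma_uuu = 0.091801, Gamma_uuv = 0.721185, Gamma_uvv = 0.980643, Gamma_vuu = -1.084606, Gamma_vuv = -1.369912, Gamma_vvv = -1.115445
  tau = 0.875000: gamma = (-1.031250, -0.375000), gamma' = (-0.750000, 0.000000); Gamma_uuu = 0.126156, Gamma_uuv = 0.691023, Gamma_uvv = 0.976419, Gamma_vuu = -1.130993, Gamma_vuv = -1.306615, Gamma_vvv = -1.085796
  tau = 1.000000: gamma = (-1.125000, -0.375000), gamma' = (-0.750000, 0.000000); Gamma_uuu = 0.163651, Gamma_uuv = 0.673351, Gamma_uvv = 0.979040, Gamma_vuu = -1.184149, Gamma_vuv = -1.259724, Gamma_vvv = -1.068222
step 0: V^u = -0.1250, V^v = -0.5000
step 1: k1 = (-0.574303, 1.058680), k2 = (-0.347878, 0.755869), k3 = (-0.382370, 0.794281), k4 = (-0.241462, 0.599164); V <- V + (h/6)(k1 + 2k2 + 2k3 + k4): V^u = -0.2198, V^v = -0.3017
step 2: k1 = (-0.241703, 0.599038), k2 = (-0.161065, 0.479848), k3 = (-0.171280, 0.491315), k4 = (-0.118841, 0.410644); V <- V + (h/6)(k1 + 2k2 + 2k3 + k4): V^u = -0.2626, V^v = -0.1787
step 3: k1 = (-0.118731, 0.410365), k2 = (-0.086050, 0.356673), k3 = (-0.089724, 0.360784), k4 = (-0.067516, 0.322806); V <- V + (h/6)(k1 + 2k2 + 2k3 + k4): V^u = -0.2850, V^v = -0.0884
step 4: k1 = (-0.067439, 0.322643), k2 = (-0.052677, 0.295988), k3 = (-0.054229, 0.297688), k4 = (-0.043703, 0.278339); V <- V + (h/6)(k1 + 2k2 + 2k3 + k4): V^u = -0.2985, V^v = -0.0139

Answer: V^u = -0.2985, V^v = -0.0139


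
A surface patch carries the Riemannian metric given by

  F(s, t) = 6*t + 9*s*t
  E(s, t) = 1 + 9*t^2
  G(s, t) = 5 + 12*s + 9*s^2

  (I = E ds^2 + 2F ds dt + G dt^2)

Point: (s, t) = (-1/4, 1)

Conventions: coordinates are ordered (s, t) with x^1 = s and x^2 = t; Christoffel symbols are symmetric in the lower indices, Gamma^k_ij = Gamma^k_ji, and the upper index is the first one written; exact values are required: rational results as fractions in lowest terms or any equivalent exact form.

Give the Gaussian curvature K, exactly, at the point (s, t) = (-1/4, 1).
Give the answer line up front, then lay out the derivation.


Answer: K = -2304/34225

E = 10, F = 15/4, G = 41/16, EG - F^2 = 185/16 at the point
E_s = 0, E_t = 18, F_s = 9, F_t = 15/4, G_s = 15/2, G_t = 0
E_tt = 18, F_st = 9, G_ss = 18
K follows from Brioschi's formula, (det M1 - det M2)/(EG - F^2)^2.
M1 = [[-E_tt/2 + F_st - G_ss/2, E_s/2, F_s - E_t/2], [F_t - G_s/2, E, F], [G_t/2, F, G]] = [[-9, 0, 0], [0, 10, 15/4], [0, 15/4, 41/16]]; det M1 = -1665/16
M2 = [[0, E_t/2, G_s/2], [E_t/2, E, F], [G_s/2, F, G]] = [[0, 9, 15/4], [9, 10, 15/4], [15/4, 15/4, 41/16]]; det M2 = -1521/16
det M1 - det M2 = -9; K = -9 / (185/16)^2 = -2304/34225


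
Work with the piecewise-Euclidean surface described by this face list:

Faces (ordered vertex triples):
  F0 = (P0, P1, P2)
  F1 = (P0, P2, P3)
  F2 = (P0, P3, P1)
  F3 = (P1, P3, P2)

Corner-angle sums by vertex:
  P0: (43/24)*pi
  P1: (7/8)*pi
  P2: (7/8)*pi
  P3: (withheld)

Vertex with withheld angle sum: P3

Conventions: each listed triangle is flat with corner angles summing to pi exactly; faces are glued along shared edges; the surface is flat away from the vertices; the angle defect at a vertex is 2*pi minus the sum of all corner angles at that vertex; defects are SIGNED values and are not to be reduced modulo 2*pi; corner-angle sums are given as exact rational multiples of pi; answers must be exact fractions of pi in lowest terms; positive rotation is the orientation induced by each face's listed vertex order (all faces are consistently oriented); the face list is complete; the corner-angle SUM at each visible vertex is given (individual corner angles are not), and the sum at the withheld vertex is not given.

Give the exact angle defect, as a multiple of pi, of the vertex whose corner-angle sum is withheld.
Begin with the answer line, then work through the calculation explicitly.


Answer: defect(P3) = (37/24)*pi

V = 4, E = 6, F = 4; chi = V - E + F = 2
Gauss-Bonnet: total defect = 2*pi*chi = 4*pi; visible defects sum to (59/24)*pi


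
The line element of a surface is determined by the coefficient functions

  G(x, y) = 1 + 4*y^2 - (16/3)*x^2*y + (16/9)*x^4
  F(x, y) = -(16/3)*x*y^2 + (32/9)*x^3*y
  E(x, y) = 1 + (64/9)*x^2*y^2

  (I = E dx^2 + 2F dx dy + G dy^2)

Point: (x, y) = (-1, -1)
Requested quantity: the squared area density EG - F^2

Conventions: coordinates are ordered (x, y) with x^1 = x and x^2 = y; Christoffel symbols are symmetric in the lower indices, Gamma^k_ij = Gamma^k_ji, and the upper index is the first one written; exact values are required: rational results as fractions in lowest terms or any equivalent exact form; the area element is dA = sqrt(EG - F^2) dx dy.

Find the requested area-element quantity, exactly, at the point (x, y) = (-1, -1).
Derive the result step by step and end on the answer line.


E = 73/9, F = 80/9, G = 109/9; EG - F^2 = 173/9

Answer: EG - F^2 = 173/9


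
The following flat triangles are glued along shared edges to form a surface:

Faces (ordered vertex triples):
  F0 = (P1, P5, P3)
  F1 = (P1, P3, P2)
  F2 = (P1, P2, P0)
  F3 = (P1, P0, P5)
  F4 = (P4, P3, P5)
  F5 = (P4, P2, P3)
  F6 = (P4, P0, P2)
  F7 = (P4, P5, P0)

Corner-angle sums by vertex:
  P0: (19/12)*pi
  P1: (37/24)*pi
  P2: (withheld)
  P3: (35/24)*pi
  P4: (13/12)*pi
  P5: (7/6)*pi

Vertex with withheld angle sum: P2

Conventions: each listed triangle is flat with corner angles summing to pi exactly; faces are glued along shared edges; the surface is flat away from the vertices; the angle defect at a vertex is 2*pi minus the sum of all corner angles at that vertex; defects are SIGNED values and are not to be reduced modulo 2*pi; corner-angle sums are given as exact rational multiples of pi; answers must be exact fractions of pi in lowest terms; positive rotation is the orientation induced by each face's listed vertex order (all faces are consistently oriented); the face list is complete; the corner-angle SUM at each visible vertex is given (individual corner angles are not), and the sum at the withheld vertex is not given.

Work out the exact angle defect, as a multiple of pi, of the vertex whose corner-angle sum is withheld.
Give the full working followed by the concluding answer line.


V = 6, E = 12, F = 8; chi = V - E + F = 2
Gauss-Bonnet: total defect = 2*pi*chi = 4*pi; visible defects sum to (19/6)*pi

Answer: defect(P2) = (5/6)*pi


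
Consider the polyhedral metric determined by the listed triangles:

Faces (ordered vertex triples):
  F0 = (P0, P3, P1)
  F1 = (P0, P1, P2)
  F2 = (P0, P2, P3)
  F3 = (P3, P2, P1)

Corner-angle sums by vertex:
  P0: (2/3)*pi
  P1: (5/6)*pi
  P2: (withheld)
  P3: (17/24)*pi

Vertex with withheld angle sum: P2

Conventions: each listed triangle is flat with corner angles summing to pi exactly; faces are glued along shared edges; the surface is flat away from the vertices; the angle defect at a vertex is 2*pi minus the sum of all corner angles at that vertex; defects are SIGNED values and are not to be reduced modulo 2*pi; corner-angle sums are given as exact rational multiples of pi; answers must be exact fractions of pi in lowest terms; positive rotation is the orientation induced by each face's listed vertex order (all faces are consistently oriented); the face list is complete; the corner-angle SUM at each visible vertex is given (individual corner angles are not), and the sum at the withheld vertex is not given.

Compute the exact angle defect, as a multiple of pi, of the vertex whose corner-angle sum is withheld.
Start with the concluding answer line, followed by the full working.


Answer: defect(P2) = (5/24)*pi

V = 4, E = 6, F = 4; chi = V - E + F = 2
Gauss-Bonnet: total defect = 2*pi*chi = 4*pi; visible defects sum to (91/24)*pi
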